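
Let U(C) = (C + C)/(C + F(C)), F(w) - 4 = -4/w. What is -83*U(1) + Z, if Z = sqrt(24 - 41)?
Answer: -166 + I*sqrt(17) ≈ -166.0 + 4.1231*I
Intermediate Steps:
F(w) = 4 - 4/w
Z = I*sqrt(17) (Z = sqrt(-17) = I*sqrt(17) ≈ 4.1231*I)
U(C) = 2*C/(4 + C - 4/C) (U(C) = (C + C)/(C + (4 - 4/C)) = (2*C)/(4 + C - 4/C) = 2*C/(4 + C - 4/C))
-83*U(1) + Z = -166*1**2/(-4 + 1**2 + 4*1) + I*sqrt(17) = -166/(-4 + 1 + 4) + I*sqrt(17) = -166/1 + I*sqrt(17) = -166 + I*sqrt(17)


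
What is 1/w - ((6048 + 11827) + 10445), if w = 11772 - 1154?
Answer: -300701759/10618 ≈ -28320.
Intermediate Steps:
w = 10618
1/w - ((6048 + 11827) + 10445) = 1/10618 - ((6048 + 11827) + 10445) = 1/10618 - (17875 + 10445) = 1/10618 - 1*28320 = 1/10618 - 28320 = -300701759/10618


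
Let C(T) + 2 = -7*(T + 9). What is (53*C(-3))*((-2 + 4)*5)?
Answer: -23320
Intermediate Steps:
C(T) = -65 - 7*T (C(T) = -2 - 7*(T + 9) = -2 - 7*(9 + T) = -2 + (-63 - 7*T) = -65 - 7*T)
(53*C(-3))*((-2 + 4)*5) = (53*(-65 - 7*(-3)))*((-2 + 4)*5) = (53*(-65 + 21))*(2*5) = (53*(-44))*10 = -2332*10 = -23320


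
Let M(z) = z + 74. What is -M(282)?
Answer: -356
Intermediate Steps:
M(z) = 74 + z
-M(282) = -(74 + 282) = -1*356 = -356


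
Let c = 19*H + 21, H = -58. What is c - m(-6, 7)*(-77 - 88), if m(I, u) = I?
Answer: -2071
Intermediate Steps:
c = -1081 (c = 19*(-58) + 21 = -1102 + 21 = -1081)
c - m(-6, 7)*(-77 - 88) = -1081 - (-6)*(-77 - 88) = -1081 - (-6)*(-165) = -1081 - 1*990 = -1081 - 990 = -2071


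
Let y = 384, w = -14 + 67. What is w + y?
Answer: 437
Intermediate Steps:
w = 53
w + y = 53 + 384 = 437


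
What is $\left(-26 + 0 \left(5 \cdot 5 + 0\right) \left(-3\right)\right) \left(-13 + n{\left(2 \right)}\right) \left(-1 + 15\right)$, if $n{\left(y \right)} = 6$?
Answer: $2548$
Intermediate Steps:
$\left(-26 + 0 \left(5 \cdot 5 + 0\right) \left(-3\right)\right) \left(-13 + n{\left(2 \right)}\right) \left(-1 + 15\right) = \left(-26 + 0 \left(5 \cdot 5 + 0\right) \left(-3\right)\right) \left(-13 + 6\right) \left(-1 + 15\right) = \left(-26 + 0 \left(25 + 0\right) \left(-3\right)\right) \left(\left(-7\right) 14\right) = \left(-26 + 0 \cdot 25 \left(-3\right)\right) \left(-98\right) = \left(-26 + 0 \left(-3\right)\right) \left(-98\right) = \left(-26 + 0\right) \left(-98\right) = \left(-26\right) \left(-98\right) = 2548$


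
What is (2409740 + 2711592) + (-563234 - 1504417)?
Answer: 3053681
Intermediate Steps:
(2409740 + 2711592) + (-563234 - 1504417) = 5121332 - 2067651 = 3053681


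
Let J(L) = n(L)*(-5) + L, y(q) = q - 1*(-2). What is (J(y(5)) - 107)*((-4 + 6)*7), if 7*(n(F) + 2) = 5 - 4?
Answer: -1270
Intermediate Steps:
n(F) = -13/7 (n(F) = -2 + (5 - 4)/7 = -2 + (1/7)*1 = -2 + 1/7 = -13/7)
y(q) = 2 + q (y(q) = q + 2 = 2 + q)
J(L) = 65/7 + L (J(L) = -13/7*(-5) + L = 65/7 + L)
(J(y(5)) - 107)*((-4 + 6)*7) = ((65/7 + (2 + 5)) - 107)*((-4 + 6)*7) = ((65/7 + 7) - 107)*(2*7) = (114/7 - 107)*14 = -635/7*14 = -1270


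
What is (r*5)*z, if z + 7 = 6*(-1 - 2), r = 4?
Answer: -500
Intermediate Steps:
z = -25 (z = -7 + 6*(-1 - 2) = -7 + 6*(-3) = -7 - 18 = -25)
(r*5)*z = (4*5)*(-25) = 20*(-25) = -500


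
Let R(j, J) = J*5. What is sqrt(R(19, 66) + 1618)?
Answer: 2*sqrt(487) ≈ 44.136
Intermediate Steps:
R(j, J) = 5*J
sqrt(R(19, 66) + 1618) = sqrt(5*66 + 1618) = sqrt(330 + 1618) = sqrt(1948) = 2*sqrt(487)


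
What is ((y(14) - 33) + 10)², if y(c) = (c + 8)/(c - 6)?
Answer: 6561/16 ≈ 410.06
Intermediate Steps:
y(c) = (8 + c)/(-6 + c)
((y(14) - 33) + 10)² = (((8 + 14)/(-6 + 14) - 33) + 10)² = ((22/8 - 33) + 10)² = (((⅛)*22 - 33) + 10)² = ((11/4 - 33) + 10)² = (-121/4 + 10)² = (-81/4)² = 6561/16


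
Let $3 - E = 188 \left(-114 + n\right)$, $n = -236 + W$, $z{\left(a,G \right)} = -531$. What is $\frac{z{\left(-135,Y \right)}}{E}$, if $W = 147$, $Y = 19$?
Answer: $- \frac{531}{38167} \approx -0.013913$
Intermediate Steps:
$n = -89$ ($n = -236 + 147 = -89$)
$E = 38167$ ($E = 3 - 188 \left(-114 - 89\right) = 3 - 188 \left(-203\right) = 3 - -38164 = 3 + 38164 = 38167$)
$\frac{z{\left(-135,Y \right)}}{E} = - \frac{531}{38167}$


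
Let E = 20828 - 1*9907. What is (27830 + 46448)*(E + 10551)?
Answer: 1594897216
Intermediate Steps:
E = 10921 (E = 20828 - 9907 = 10921)
(27830 + 46448)*(E + 10551) = (27830 + 46448)*(10921 + 10551) = 74278*21472 = 1594897216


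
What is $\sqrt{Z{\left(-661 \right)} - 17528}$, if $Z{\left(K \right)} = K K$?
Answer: $\sqrt{419393} \approx 647.61$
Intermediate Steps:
$Z{\left(K \right)} = K^{2}$
$\sqrt{Z{\left(-661 \right)} - 17528} = \sqrt{\left(-661\right)^{2} - 17528} = \sqrt{436921 - 17528} = \sqrt{419393}$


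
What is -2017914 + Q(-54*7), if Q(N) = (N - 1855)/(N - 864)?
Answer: -2506246955/1242 ≈ -2.0179e+6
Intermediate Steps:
Q(N) = (-1855 + N)/(-864 + N)
-2017914 + Q(-54*7) = -2017914 + (-1855 - 54*7)/(-864 - 54*7) = -2017914 + (-1855 - 378)/(-864 - 378) = -2017914 - 2233/(-1242) = -2017914 - 1/1242*(-2233) = -2017914 + 2233/1242 = -2506246955/1242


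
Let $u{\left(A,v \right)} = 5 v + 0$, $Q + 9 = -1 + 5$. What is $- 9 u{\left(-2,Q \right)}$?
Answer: $225$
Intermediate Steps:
$Q = -5$ ($Q = -9 + \left(-1 + 5\right) = -9 + 4 = -5$)
$u{\left(A,v \right)} = 5 v$
$- 9 u{\left(-2,Q \right)} = - 9 \cdot 5 \left(-5\right) = \left(-9\right) \left(-25\right) = 225$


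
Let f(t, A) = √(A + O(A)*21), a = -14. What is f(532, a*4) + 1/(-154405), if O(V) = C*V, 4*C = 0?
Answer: -1/154405 + 2*I*√14 ≈ -6.4765e-6 + 7.4833*I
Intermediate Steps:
C = 0 (C = (¼)*0 = 0)
O(V) = 0 (O(V) = 0*V = 0)
f(t, A) = √A (f(t, A) = √(A + 0*21) = √(A + 0) = √A)
f(532, a*4) + 1/(-154405) = √(-14*4) + 1/(-154405) = √(-56) - 1/154405 = 2*I*√14 - 1/154405 = -1/154405 + 2*I*√14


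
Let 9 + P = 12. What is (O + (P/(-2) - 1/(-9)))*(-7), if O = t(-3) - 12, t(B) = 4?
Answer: 1183/18 ≈ 65.722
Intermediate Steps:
P = 3 (P = -9 + 12 = 3)
O = -8 (O = 4 - 12 = -8)
(O + (P/(-2) - 1/(-9)))*(-7) = (-8 + (3/(-2) - 1/(-9)))*(-7) = (-8 + (3*(-½) - 1*(-⅑)))*(-7) = (-8 + (-3/2 + ⅑))*(-7) = (-8 - 25/18)*(-7) = -169/18*(-7) = 1183/18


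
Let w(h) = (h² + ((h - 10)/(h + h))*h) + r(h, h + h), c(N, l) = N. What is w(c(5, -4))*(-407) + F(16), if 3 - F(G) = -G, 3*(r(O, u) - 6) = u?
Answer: -77623/6 ≈ -12937.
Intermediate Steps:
r(O, u) = 6 + u/3
F(G) = 3 + G (F(G) = 3 - (-1)*G = 3 + G)
w(h) = 1 + h² + 7*h/6 (w(h) = (h² + ((h - 10)/(h + h))*h) + (6 + (h + h)/3) = (h² + ((-10 + h)/((2*h)))*h) + (6 + (2*h)/3) = (h² + ((-10 + h)*(1/(2*h)))*h) + (6 + 2*h/3) = (h² + ((-10 + h)/(2*h))*h) + (6 + 2*h/3) = (h² + (-5 + h/2)) + (6 + 2*h/3) = (-5 + h² + h/2) + (6 + 2*h/3) = 1 + h² + 7*h/6)
w(c(5, -4))*(-407) + F(16) = (1 + 5² + (7/6)*5)*(-407) + (3 + 16) = (1 + 25 + 35/6)*(-407) + 19 = (191/6)*(-407) + 19 = -77737/6 + 19 = -77623/6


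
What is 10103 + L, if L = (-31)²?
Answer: 11064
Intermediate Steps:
L = 961
10103 + L = 10103 + 961 = 11064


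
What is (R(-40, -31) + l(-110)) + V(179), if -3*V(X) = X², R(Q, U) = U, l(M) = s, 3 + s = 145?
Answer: -31708/3 ≈ -10569.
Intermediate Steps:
s = 142 (s = -3 + 145 = 142)
l(M) = 142
V(X) = -X²/3
(R(-40, -31) + l(-110)) + V(179) = (-31 + 142) - ⅓*179² = 111 - ⅓*32041 = 111 - 32041/3 = -31708/3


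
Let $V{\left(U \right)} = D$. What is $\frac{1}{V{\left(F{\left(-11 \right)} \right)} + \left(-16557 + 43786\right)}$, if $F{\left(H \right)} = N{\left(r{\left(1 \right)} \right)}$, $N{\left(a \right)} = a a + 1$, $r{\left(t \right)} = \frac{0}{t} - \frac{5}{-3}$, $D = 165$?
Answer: $\frac{1}{27394} \approx 3.6504 \cdot 10^{-5}$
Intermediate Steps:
$r{\left(t \right)} = \frac{5}{3}$ ($r{\left(t \right)} = 0 - - \frac{5}{3} = 0 + \frac{5}{3} = \frac{5}{3}$)
$N{\left(a \right)} = 1 + a^{2}$ ($N{\left(a \right)} = a^{2} + 1 = 1 + a^{2}$)
$F{\left(H \right)} = \frac{34}{9}$ ($F{\left(H \right)} = 1 + \left(\frac{5}{3}\right)^{2} = 1 + \frac{25}{9} = \frac{34}{9}$)
$V{\left(U \right)} = 165$
$\frac{1}{V{\left(F{\left(-11 \right)} \right)} + \left(-16557 + 43786\right)} = \frac{1}{165 + \left(-16557 + 43786\right)} = \frac{1}{165 + 27229} = \frac{1}{27394}$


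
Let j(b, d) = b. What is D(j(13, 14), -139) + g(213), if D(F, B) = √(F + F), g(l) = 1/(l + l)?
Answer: 1/426 + √26 ≈ 5.1014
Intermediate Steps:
g(l) = 1/(2*l)
D(F, B) = √2*√F (D(F, B) = √(2*F) = √2*√F)
D(j(13, 14), -139) + g(213) = √2*√13 + (½)/213 = √26 + (½)*(1/213) = √26 + 1/426 = 1/426 + √26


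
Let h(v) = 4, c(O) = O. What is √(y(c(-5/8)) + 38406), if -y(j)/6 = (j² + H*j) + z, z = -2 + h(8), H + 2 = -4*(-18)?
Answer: 3*√274874/8 ≈ 196.61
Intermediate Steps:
H = 70 (H = -2 - 4*(-18) = -2 + 72 = 70)
z = 2 (z = -2 + 4 = 2)
y(j) = -12 - 420*j - 6*j² (y(j) = -6*((j² + 70*j) + 2) = -6*(2 + j² + 70*j) = -12 - 420*j - 6*j²)
√(y(c(-5/8)) + 38406) = √((-12 - (-2100)/8 - 6*(-5/8)²) + 38406) = √((-12 - (-2100)/8 - 6*(-5*⅛)²) + 38406) = √((-12 - 420*(-5/8) - 6*(-5/8)²) + 38406) = √((-12 + 525/2 - 6*25/64) + 38406) = √((-12 + 525/2 - 75/32) + 38406) = √(7941/32 + 38406) = √(1236933/32) = 3*√274874/8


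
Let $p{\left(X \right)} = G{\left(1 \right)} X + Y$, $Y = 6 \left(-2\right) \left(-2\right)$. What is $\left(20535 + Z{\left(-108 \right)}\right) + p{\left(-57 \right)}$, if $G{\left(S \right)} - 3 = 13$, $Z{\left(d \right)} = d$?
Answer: $19539$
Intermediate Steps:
$Y = 24$ ($Y = \left(-12\right) \left(-2\right) = 24$)
$G{\left(S \right)} = 16$ ($G{\left(S \right)} = 3 + 13 = 16$)
$p{\left(X \right)} = 24 + 16 X$ ($p{\left(X \right)} = 16 X + 24 = 24 + 16 X$)
$\left(20535 + Z{\left(-108 \right)}\right) + p{\left(-57 \right)} = \left(20535 - 108\right) + \left(24 + 16 \left(-57\right)\right) = 20427 + \left(24 - 912\right) = 20427 - 888 = 19539$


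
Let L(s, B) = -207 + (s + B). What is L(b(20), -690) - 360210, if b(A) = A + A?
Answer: -361067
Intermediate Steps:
b(A) = 2*A
L(s, B) = -207 + B + s (L(s, B) = -207 + (B + s) = -207 + B + s)
L(b(20), -690) - 360210 = (-207 - 690 + 2*20) - 360210 = (-207 - 690 + 40) - 360210 = -857 - 360210 = -361067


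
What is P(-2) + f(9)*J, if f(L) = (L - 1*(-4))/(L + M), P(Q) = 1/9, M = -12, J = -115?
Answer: 4486/9 ≈ 498.44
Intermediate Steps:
P(Q) = 1/9
f(L) = (4 + L)/(-12 + L) (f(L) = (L - 1*(-4))/(L - 12) = (L + 4)/(-12 + L) = (4 + L)/(-12 + L))
P(-2) + f(9)*J = 1/9 + ((4 + 9)/(-12 + 9))*(-115) = 1/9 + (13/(-3))*(-115) = 1/9 - 1/3*13*(-115) = 1/9 - 13/3*(-115) = 1/9 + 1495/3 = 4486/9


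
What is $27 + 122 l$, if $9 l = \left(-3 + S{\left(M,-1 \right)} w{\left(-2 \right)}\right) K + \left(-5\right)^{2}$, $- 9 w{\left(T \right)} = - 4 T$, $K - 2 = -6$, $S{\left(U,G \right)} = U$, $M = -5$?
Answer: $\frac{23293}{81} \approx 287.57$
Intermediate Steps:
$K = -4$ ($K = 2 - 6 = -4$)
$w{\left(T \right)} = \frac{4 T}{9}$ ($w{\left(T \right)} = - \frac{\left(-4\right) T}{9} = \frac{4 T}{9}$)
$l = \frac{173}{81}$ ($l = \frac{\left(-3 - 5 \cdot \frac{4}{9} \left(-2\right)\right) \left(-4\right) + \left(-5\right)^{2}}{9} = \frac{\left(-3 - - \frac{40}{9}\right) \left(-4\right) + 25}{9} = \frac{\left(-3 + \frac{40}{9}\right) \left(-4\right) + 25}{9} = \frac{\frac{13}{9} \left(-4\right) + 25}{9} = \frac{- \frac{52}{9} + 25}{9} = \frac{1}{9} \cdot \frac{173}{9} = \frac{173}{81} \approx 2.1358$)
$27 + 122 l = 27 + 122 \cdot \frac{173}{81} = 27 + \frac{21106}{81} = \frac{23293}{81}$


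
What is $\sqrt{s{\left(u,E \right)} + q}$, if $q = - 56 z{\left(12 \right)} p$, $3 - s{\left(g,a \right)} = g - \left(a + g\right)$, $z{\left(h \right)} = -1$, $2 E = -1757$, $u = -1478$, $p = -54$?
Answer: $\frac{i \sqrt{15598}}{2} \approx 62.446 i$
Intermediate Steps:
$E = - \frac{1757}{2}$ ($E = \frac{1}{2} \left(-1757\right) = - \frac{1757}{2} \approx -878.5$)
$s{\left(g,a \right)} = 3 + a$ ($s{\left(g,a \right)} = 3 - \left(g - \left(a + g\right)\right) = 3 - - a = 3 + a$)
$q = -3024$ ($q = \left(-56\right) \left(-1\right) \left(-54\right) = 56 \left(-54\right) = -3024$)
$\sqrt{s{\left(u,E \right)} + q} = \sqrt{\left(3 - \frac{1757}{2}\right) - 3024} = \sqrt{- \frac{1751}{2} - 3024} = \sqrt{- \frac{7799}{2}} = \frac{i \sqrt{15598}}{2}$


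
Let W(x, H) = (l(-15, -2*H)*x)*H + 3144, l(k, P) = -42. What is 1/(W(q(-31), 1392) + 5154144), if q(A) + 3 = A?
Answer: 1/7145064 ≈ 1.3996e-7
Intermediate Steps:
q(A) = -3 + A
W(x, H) = 3144 - 42*H*x (W(x, H) = (-42*x)*H + 3144 = -42*H*x + 3144 = 3144 - 42*H*x)
1/(W(q(-31), 1392) + 5154144) = 1/((3144 - 42*1392*(-3 - 31)) + 5154144) = 1/((3144 - 42*1392*(-34)) + 5154144) = 1/((3144 + 1987776) + 5154144) = 1/(1990920 + 5154144) = 1/7145064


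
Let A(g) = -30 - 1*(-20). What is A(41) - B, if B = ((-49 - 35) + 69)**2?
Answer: -235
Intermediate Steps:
A(g) = -10 (A(g) = -30 + 20 = -10)
B = 225 (B = (-84 + 69)**2 = (-15)**2 = 225)
A(41) - B = -10 - 1*225 = -10 - 225 = -235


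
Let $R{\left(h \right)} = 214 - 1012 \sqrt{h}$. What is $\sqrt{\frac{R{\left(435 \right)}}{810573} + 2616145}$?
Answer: $\frac{\sqrt{1718882056387434327 - 820299876 \sqrt{435}}}{810573} \approx 1617.4$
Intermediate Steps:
$\sqrt{\frac{R{\left(435 \right)}}{810573} + 2616145} = \sqrt{\frac{214 - 1012 \sqrt{435}}{810573} + 2616145} = \sqrt{\left(214 - 1012 \sqrt{435}\right) \frac{1}{810573} + 2616145} = \sqrt{\left(\frac{214}{810573} - \frac{1012 \sqrt{435}}{810573}\right) + 2616145} = \sqrt{\frac{2120576501299}{810573} - \frac{1012 \sqrt{435}}{810573}}$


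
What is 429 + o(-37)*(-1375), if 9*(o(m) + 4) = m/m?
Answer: 51986/9 ≈ 5776.2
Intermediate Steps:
o(m) = -35/9 (o(m) = -4 + (m/m)/9 = -4 + (⅑)*1 = -4 + ⅑ = -35/9)
429 + o(-37)*(-1375) = 429 - 35/9*(-1375) = 429 + 48125/9 = 51986/9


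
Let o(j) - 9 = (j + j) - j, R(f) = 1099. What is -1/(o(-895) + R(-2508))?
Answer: -1/213 ≈ -0.0046948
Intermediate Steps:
o(j) = 9 + j (o(j) = 9 + ((j + j) - j) = 9 + (2*j - j) = 9 + j)
-1/(o(-895) + R(-2508)) = -1/((9 - 895) + 1099) = -1/(-886 + 1099) = -1/213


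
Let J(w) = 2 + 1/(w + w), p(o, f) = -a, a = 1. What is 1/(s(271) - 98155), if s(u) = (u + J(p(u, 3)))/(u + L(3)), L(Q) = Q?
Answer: -548/53788395 ≈ -1.0188e-5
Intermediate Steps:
p(o, f) = -1 (p(o, f) = -1*1 = -1)
J(w) = 2 + 1/(2*w)
s(u) = (3/2 + u)/(3 + u) (s(u) = (u + (2 + (½)/(-1)))/(u + 3) = (u + (2 + (½)*(-1)))/(3 + u) = (u + (2 - ½))/(3 + u) = (u + 3/2)/(3 + u) = (3/2 + u)/(3 + u))
1/(s(271) - 98155) = 1/((3/2 + 271)/(3 + 271) - 98155) = 1/((545/2)/274 - 98155) = 1/((1/274)*(545/2) - 98155) = 1/(545/548 - 98155) = 1/(-53788395/548) = -548/53788395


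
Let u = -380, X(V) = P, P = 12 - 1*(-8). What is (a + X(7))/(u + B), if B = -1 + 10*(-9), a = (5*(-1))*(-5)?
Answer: -15/157 ≈ -0.095541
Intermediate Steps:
P = 20 (P = 12 + 8 = 20)
X(V) = 20
a = 25 (a = -5*(-5) = 25)
B = -91 (B = -1 - 90 = -91)
(a + X(7))/(u + B) = (25 + 20)/(-380 - 91) = 45/(-471) = 45*(-1/471) = -15/157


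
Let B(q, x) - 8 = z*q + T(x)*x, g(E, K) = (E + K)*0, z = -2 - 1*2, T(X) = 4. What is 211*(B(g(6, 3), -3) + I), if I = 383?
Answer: 79969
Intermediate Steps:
z = -4 (z = -2 - 2 = -4)
g(E, K) = 0
B(q, x) = 8 - 4*q + 4*x (B(q, x) = 8 + (-4*q + 4*x) = 8 - 4*q + 4*x)
211*(B(g(6, 3), -3) + I) = 211*((8 - 4*0 + 4*(-3)) + 383) = 211*((8 + 0 - 12) + 383) = 211*(-4 + 383) = 211*379 = 79969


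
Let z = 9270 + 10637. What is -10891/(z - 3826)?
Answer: -10891/16081 ≈ -0.67726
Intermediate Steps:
z = 19907
-10891/(z - 3826) = -10891/(19907 - 3826) = -10891/16081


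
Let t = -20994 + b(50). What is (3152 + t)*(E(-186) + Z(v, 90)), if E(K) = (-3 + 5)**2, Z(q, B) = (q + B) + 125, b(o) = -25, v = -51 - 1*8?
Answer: -2858720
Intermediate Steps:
v = -59 (v = -51 - 8 = -59)
Z(q, B) = 125 + B + q (Z(q, B) = (B + q) + 125 = 125 + B + q)
t = -21019 (t = -20994 - 25 = -21019)
E(K) = 4 (E(K) = 2**2 = 4)
(3152 + t)*(E(-186) + Z(v, 90)) = (3152 - 21019)*(4 + (125 + 90 - 59)) = -17867*(4 + 156) = -17867*160 = -2858720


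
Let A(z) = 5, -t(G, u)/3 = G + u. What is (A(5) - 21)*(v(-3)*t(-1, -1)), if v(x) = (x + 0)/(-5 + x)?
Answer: -36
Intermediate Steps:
v(x) = x/(-5 + x)
t(G, u) = -3*G - 3*u (t(G, u) = -3*(G + u) = -3*G - 3*u)
(A(5) - 21)*(v(-3)*t(-1, -1)) = (5 - 21)*((-3/(-5 - 3))*(-3*(-1) - 3*(-1))) = -16*(-3/(-8))*(3 + 3) = -16*(-3*(-⅛))*6 = -6*6 = -16*9/4 = -36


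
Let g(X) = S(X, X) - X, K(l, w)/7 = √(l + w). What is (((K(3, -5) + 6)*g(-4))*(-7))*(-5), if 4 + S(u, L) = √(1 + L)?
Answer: -245*√6 + 210*I*√3 ≈ -600.13 + 363.73*I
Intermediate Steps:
K(l, w) = 7*√(l + w)
S(u, L) = -4 + √(1 + L)
g(X) = -4 + √(1 + X) - X (g(X) = (-4 + √(1 + X)) - X = -4 + √(1 + X) - X)
(((K(3, -5) + 6)*g(-4))*(-7))*(-5) = (((7*√(3 - 5) + 6)*(-4 + √(1 - 4) - 1*(-4)))*(-7))*(-5) = (((7*√(-2) + 6)*(-4 + √(-3) + 4))*(-7))*(-5) = (((7*(I*√2) + 6)*(-4 + I*√3 + 4))*(-7))*(-5) = (((7*I*√2 + 6)*(I*√3))*(-7))*(-5) = (((6 + 7*I*√2)*(I*√3))*(-7))*(-5) = ((I*√3*(6 + 7*I*√2))*(-7))*(-5) = -7*I*√3*(6 + 7*I*√2)*(-5) = 35*I*√3*(6 + 7*I*√2)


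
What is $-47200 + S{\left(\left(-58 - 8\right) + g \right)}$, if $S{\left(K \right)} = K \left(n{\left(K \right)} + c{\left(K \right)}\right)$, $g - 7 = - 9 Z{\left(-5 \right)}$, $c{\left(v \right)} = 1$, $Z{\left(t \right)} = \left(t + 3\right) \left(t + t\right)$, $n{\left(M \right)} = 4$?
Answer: $-48395$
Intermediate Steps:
$Z{\left(t \right)} = 2 t \left(3 + t\right)$ ($Z{\left(t \right)} = \left(3 + t\right) 2 t = 2 t \left(3 + t\right)$)
$g = -173$ ($g = 7 - 9 \cdot 2 \left(-5\right) \left(3 - 5\right) = 7 - 9 \cdot 2 \left(-5\right) \left(-2\right) = 7 - 180 = -173$)
$S{\left(K \right)} = 5 K$ ($S{\left(K \right)} = K \left(4 + 1\right) = K 5 = 5 K$)
$-47200 + S{\left(\left(-58 - 8\right) + g \right)} = -47200 + 5 \left(\left(-58 - 8\right) - 173\right) = -47200 + 5 \left(-66 - 173\right) = -47200 + 5 \left(-239\right) = -47200 - 1195 = -48395$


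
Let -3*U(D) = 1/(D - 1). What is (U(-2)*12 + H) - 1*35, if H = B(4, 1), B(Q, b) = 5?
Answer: -86/3 ≈ -28.667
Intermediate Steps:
U(D) = -1/(3*(-1 + D)) (U(D) = -1/(3*(D - 1)) = -1/(3*(-1 + D)))
H = 5
(U(-2)*12 + H) - 1*35 = (-1/(-3 + 3*(-2))*12 + 5) - 1*35 = (-1/(-3 - 6)*12 + 5) - 35 = (-1/(-9)*12 + 5) - 35 = (-1*(-⅑)*12 + 5) - 35 = ((⅑)*12 + 5) - 35 = (4/3 + 5) - 35 = 19/3 - 35 = -86/3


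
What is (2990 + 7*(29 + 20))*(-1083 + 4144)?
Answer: 10202313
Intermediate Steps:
(2990 + 7*(29 + 20))*(-1083 + 4144) = (2990 + 7*49)*3061 = (2990 + 343)*3061 = 3333*3061 = 10202313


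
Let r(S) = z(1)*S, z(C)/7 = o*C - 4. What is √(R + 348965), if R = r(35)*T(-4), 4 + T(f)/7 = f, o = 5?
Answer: √335245 ≈ 579.00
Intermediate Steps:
T(f) = -28 + 7*f
z(C) = -28 + 35*C (z(C) = 7*(5*C - 4) = 7*(-4 + 5*C) = -28 + 35*C)
r(S) = 7*S (r(S) = (-28 + 35*1)*S = (-28 + 35)*S = 7*S)
R = -13720 (R = (7*35)*(-28 + 7*(-4)) = 245*(-28 - 28) = 245*(-56) = -13720)
√(R + 348965) = √(-13720 + 348965) = √335245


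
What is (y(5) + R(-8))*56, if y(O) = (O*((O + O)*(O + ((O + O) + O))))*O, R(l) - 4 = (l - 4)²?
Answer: 288288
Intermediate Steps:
R(l) = 4 + (-4 + l)² (R(l) = 4 + (l - 4)² = 4 + (-4 + l)²)
y(O) = 8*O⁴ (y(O) = (O*((2*O)*(O + (2*O + O))))*O = (O*((2*O)*(O + 3*O)))*O = (O*((2*O)*(4*O)))*O = (O*(8*O²))*O = (8*O³)*O = 8*O⁴)
(y(5) + R(-8))*56 = (8*5⁴ + (4 + (-4 - 8)²))*56 = (8*625 + (4 + (-12)²))*56 = (5000 + (4 + 144))*56 = (5000 + 148)*56 = 5148*56 = 288288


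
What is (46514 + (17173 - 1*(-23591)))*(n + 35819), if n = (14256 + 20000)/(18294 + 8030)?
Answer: 20574339947034/6581 ≈ 3.1263e+9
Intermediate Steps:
n = 8564/6581 (n = 34256/26324 = 34256*(1/26324) = 8564/6581 ≈ 1.3013)
(46514 + (17173 - 1*(-23591)))*(n + 35819) = (46514 + (17173 - 1*(-23591)))*(8564/6581 + 35819) = (46514 + (17173 + 23591))*(235733403/6581) = (46514 + 40764)*(235733403/6581) = 87278*(235733403/6581) = 20574339947034/6581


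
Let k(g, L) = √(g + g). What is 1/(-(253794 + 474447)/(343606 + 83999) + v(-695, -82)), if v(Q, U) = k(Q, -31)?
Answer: -34599943645/28298480558759 - 20316226225*I*√1390/28298480558759 ≈ -0.0012227 - 0.026766*I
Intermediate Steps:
k(g, L) = √2*√g (k(g, L) = √(2*g) = √2*√g)
v(Q, U) = √2*√Q
1/(-(253794 + 474447)/(343606 + 83999) + v(-695, -82)) = 1/(-(253794 + 474447)/(343606 + 83999) + √2*√(-695)) = 1/(-728241/427605 + √2*(I*√695)) = 1/(-728241/427605 + I*√1390) = 1/(-1*242747/142535 + I*√1390) = 1/(-242747/142535 + I*√1390)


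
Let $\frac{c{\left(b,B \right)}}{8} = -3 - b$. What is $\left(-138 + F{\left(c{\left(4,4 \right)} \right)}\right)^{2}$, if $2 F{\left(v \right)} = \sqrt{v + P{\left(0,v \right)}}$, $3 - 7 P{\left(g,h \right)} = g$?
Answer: $\frac{\left(1932 - i \sqrt{2723}\right)^{2}}{196} \approx 19030.0 - 1028.7 i$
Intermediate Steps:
$P{\left(g,h \right)} = \frac{3}{7} - \frac{g}{7}$
$c{\left(b,B \right)} = -24 - 8 b$ ($c{\left(b,B \right)} = 8 \left(-3 - b\right) = -24 - 8 b$)
$F{\left(v \right)} = \frac{\sqrt{\frac{3}{7} + v}}{2}$ ($F{\left(v \right)} = \frac{\sqrt{v + \left(\frac{3}{7} - 0\right)}}{2} = \frac{\sqrt{v + \left(\frac{3}{7} + 0\right)}}{2} = \frac{\sqrt{v + \frac{3}{7}}}{2} = \frac{\sqrt{\frac{3}{7} + v}}{2}$)
$\left(-138 + F{\left(c{\left(4,4 \right)} \right)}\right)^{2} = \left(-138 + \frac{\sqrt{21 + 49 \left(-24 - 32\right)}}{14}\right)^{2} = \left(-138 + \frac{\sqrt{21 + 49 \left(-56\right)}}{14}\right)^{2} = \left(-138 + \frac{\sqrt{21 - 2744}}{14}\right)^{2} = \left(-138 + \frac{\sqrt{-2723}}{14}\right)^{2} = \left(-138 + \frac{i \sqrt{2723}}{14}\right)^{2}$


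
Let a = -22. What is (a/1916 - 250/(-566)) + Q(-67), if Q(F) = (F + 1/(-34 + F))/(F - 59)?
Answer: 184401223/191677598 ≈ 0.96204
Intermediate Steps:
Q(F) = (F + 1/(-34 + F))/(-59 + F)
(a/1916 - 250/(-566)) + Q(-67) = (-22/1916 - 250/(-566)) + (1 + (-67)² - 34*(-67))/(2006 + (-67)² - 93*(-67)) = (-22*1/1916 - 250*(-1/566)) + (1 + 4489 + 2278)/(2006 + 4489 + 6231) = (-11/958 + 125/283) + 6768/12726 = 116637/271114 + (1/12726)*6768 = 116637/271114 + 376/707 = 184401223/191677598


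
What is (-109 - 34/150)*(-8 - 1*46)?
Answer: 147456/25 ≈ 5898.2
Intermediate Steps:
(-109 - 34/150)*(-8 - 1*46) = (-109 - 34*1/150)*(-8 - 46) = (-109 - 17/75)*(-54) = -8192/75*(-54) = 147456/25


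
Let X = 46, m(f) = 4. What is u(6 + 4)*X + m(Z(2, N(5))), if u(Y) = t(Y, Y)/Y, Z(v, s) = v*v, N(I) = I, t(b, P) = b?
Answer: 50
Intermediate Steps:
Z(v, s) = v²
u(Y) = 1 (u(Y) = Y/Y = 1)
u(6 + 4)*X + m(Z(2, N(5))) = 1*46 + 4 = 46 + 4 = 50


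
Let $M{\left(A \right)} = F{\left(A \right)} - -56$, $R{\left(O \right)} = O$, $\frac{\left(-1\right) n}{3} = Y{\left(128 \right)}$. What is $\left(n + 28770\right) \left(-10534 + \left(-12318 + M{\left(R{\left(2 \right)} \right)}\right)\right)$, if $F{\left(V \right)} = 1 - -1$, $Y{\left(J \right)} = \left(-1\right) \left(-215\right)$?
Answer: $-641081250$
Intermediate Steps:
$Y{\left(J \right)} = 215$
$n = -645$ ($n = \left(-3\right) 215 = -645$)
$F{\left(V \right)} = 2$ ($F{\left(V \right)} = 1 + 1 = 2$)
$M{\left(A \right)} = 58$ ($M{\left(A \right)} = 2 - -56 = 2 + 56 = 58$)
$\left(n + 28770\right) \left(-10534 + \left(-12318 + M{\left(R{\left(2 \right)} \right)}\right)\right) = \left(-645 + 28770\right) \left(-10534 + \left(-12318 + 58\right)\right) = 28125 \left(-10534 - 12260\right) = 28125 \left(-22794\right) = -641081250$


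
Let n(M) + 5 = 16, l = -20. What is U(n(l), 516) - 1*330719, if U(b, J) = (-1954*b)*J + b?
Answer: -11421612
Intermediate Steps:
n(M) = 11 (n(M) = -5 + 16 = 11)
U(b, J) = b - 1954*J*b (U(b, J) = -1954*J*b + b = b - 1954*J*b)
U(n(l), 516) - 1*330719 = 11*(1 - 1954*516) - 1*330719 = 11*(1 - 1008264) - 330719 = 11*(-1008263) - 330719 = -11090893 - 330719 = -11421612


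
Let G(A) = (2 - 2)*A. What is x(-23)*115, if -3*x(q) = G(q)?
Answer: 0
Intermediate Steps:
G(A) = 0 (G(A) = 0*A = 0)
x(q) = 0 (x(q) = -⅓*0 = 0)
x(-23)*115 = 0*115 = 0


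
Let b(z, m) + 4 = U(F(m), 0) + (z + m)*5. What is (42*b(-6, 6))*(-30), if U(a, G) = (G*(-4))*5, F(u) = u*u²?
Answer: 5040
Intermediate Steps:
F(u) = u³
U(a, G) = -20*G (U(a, G) = -4*G*5 = -20*G)
b(z, m) = -4 + 5*m + 5*z (b(z, m) = -4 + (-20*0 + (z + m)*5) = -4 + (0 + (m + z)*5) = -4 + (0 + (5*m + 5*z)) = -4 + (5*m + 5*z) = -4 + 5*m + 5*z)
(42*b(-6, 6))*(-30) = (42*(-4 + 5*6 + 5*(-6)))*(-30) = (42*(-4 + 30 - 30))*(-30) = (42*(-4))*(-30) = -168*(-30) = 5040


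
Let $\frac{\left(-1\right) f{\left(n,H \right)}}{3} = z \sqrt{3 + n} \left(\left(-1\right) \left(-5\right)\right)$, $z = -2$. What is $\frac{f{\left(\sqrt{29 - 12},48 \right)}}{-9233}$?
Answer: $- \frac{30 \sqrt{3 + \sqrt{17}}}{9233} \approx -0.0086719$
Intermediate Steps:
$f{\left(n,H \right)} = 30 \sqrt{3 + n}$ ($f{\left(n,H \right)} = - 3 - 2 \sqrt{3 + n} \left(\left(-1\right) \left(-5\right)\right) = - 3 - 2 \sqrt{3 + n} 5 = - 3 \left(- 10 \sqrt{3 + n}\right) = 30 \sqrt{3 + n}$)
$\frac{f{\left(\sqrt{29 - 12},48 \right)}}{-9233} = \frac{30 \sqrt{3 + \sqrt{29 - 12}}}{-9233} = 30 \sqrt{3 + \sqrt{17}} \left(- \frac{1}{9233}\right) = - \frac{30 \sqrt{3 + \sqrt{17}}}{9233}$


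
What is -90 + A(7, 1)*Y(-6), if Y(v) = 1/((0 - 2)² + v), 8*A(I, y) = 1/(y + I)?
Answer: -11521/128 ≈ -90.008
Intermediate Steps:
A(I, y) = 1/(8*(I + y)) (A(I, y) = 1/(8*(y + I)) = 1/(8*(I + y)))
Y(v) = 1/(4 + v) (Y(v) = 1/((-2)² + v) = 1/(4 + v))
-90 + A(7, 1)*Y(-6) = -90 + (1/(8*(7 + 1)))/(4 - 6) = -90 + ((⅛)/8)/(-2) = -90 + ((⅛)*(⅛))*(-½) = -90 + (1/64)*(-½) = -90 - 1/128 = -11521/128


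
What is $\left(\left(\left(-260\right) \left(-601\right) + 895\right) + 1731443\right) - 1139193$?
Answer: $749405$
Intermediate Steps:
$\left(\left(\left(-260\right) \left(-601\right) + 895\right) + 1731443\right) - 1139193 = \left(\left(156260 + 895\right) + 1731443\right) - 1139193 = \left(157155 + 1731443\right) - 1139193 = 1888598 - 1139193 = 749405$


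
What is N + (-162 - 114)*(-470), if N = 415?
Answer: 130135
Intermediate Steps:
N + (-162 - 114)*(-470) = 415 + (-162 - 114)*(-470) = 415 - 276*(-470) = 415 + 129720 = 130135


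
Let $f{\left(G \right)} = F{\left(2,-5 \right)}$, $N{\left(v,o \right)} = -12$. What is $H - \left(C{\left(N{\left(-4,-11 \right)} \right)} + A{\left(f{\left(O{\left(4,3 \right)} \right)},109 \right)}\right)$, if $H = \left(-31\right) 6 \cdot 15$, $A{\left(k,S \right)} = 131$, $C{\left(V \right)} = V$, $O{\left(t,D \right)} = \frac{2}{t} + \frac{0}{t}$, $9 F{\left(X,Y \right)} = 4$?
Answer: $-2909$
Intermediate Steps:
$F{\left(X,Y \right)} = \frac{4}{9}$ ($F{\left(X,Y \right)} = \frac{1}{9} \cdot 4 = \frac{4}{9}$)
$O{\left(t,D \right)} = \frac{2}{t}$ ($O{\left(t,D \right)} = \frac{2}{t} + 0 = \frac{2}{t}$)
$f{\left(G \right)} = \frac{4}{9}$
$H = -2790$ ($H = \left(-186\right) 15 = -2790$)
$H - \left(C{\left(N{\left(-4,-11 \right)} \right)} + A{\left(f{\left(O{\left(4,3 \right)} \right)},109 \right)}\right) = -2790 - \left(-12 + 131\right) = -2790 - 119 = -2909$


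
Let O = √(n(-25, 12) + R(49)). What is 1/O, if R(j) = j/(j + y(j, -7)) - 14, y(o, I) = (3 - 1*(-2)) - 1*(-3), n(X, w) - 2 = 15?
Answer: √3135/110 ≈ 0.50901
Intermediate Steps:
n(X, w) = 17 (n(X, w) = 2 + 15 = 17)
y(o, I) = 8 (y(o, I) = (3 + 2) + 3 = 5 + 3 = 8)
R(j) = -14 + j/(8 + j) (R(j) = j/(j + 8) - 14 = j/(8 + j) - 14 = -14 + j/(8 + j))
O = 2*√3135/57 (O = √(17 + (-112 - 13*49)/(8 + 49)) = √(17 + (-112 - 637)/57) = √(17 + (1/57)*(-749)) = √(17 - 749/57) = √(220/57) = 2*√3135/57 ≈ 1.9646)
1/O = 1/(2*√3135/57) = √3135/110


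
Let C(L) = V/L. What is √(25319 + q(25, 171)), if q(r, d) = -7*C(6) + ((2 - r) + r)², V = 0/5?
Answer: √25323 ≈ 159.13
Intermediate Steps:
V = 0 (V = 0*(⅕) = 0)
C(L) = 0 (C(L) = 0/L = 0)
q(r, d) = 4 (q(r, d) = -7*0 + ((2 - r) + r)² = 0 + 2² = 0 + 4 = 4)
√(25319 + q(25, 171)) = √(25319 + 4) = √25323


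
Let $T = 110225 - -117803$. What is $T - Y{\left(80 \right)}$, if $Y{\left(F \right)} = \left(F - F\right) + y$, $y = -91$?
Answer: $228119$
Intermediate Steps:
$Y{\left(F \right)} = -91$ ($Y{\left(F \right)} = \left(F - F\right) - 91 = 0 - 91 = -91$)
$T = 228028$ ($T = 110225 + 117803 = 228028$)
$T - Y{\left(80 \right)} = 228028 - -91 = 228028 + 91 = 228119$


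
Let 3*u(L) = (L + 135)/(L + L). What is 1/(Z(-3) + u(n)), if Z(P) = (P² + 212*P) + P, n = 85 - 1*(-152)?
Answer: -237/149248 ≈ -0.0015880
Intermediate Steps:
n = 237 (n = 85 + 152 = 237)
u(L) = (135 + L)/(6*L) (u(L) = ((L + 135)/(L + L))/3 = ((135 + L)/((2*L)))/3 = ((135 + L)*(1/(2*L)))/3 = ((135 + L)/(2*L))/3 = (135 + L)/(6*L))
Z(P) = P² + 213*P
1/(Z(-3) + u(n)) = 1/(-3*(213 - 3) + (⅙)*(135 + 237)/237) = 1/(-3*210 + (⅙)*(1/237)*372) = 1/(-630 + 62/237) = 1/(-149248/237) = -237/149248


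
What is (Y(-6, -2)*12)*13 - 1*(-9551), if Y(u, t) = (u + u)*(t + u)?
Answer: 24527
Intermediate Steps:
Y(u, t) = 2*u*(t + u) (Y(u, t) = (2*u)*(t + u) = 2*u*(t + u))
(Y(-6, -2)*12)*13 - 1*(-9551) = ((2*(-6)*(-2 - 6))*12)*13 - 1*(-9551) = ((2*(-6)*(-8))*12)*13 + 9551 = (96*12)*13 + 9551 = 1152*13 + 9551 = 14976 + 9551 = 24527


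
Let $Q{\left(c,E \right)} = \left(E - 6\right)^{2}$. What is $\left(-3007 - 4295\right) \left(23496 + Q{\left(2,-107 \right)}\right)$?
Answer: $-264807030$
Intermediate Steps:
$Q{\left(c,E \right)} = \left(-6 + E\right)^{2}$
$\left(-3007 - 4295\right) \left(23496 + Q{\left(2,-107 \right)}\right) = \left(-3007 - 4295\right) \left(23496 + \left(-6 - 107\right)^{2}\right) = - 7302 \left(23496 + \left(-113\right)^{2}\right) = - 7302 \left(23496 + 12769\right) = \left(-7302\right) 36265 = -264807030$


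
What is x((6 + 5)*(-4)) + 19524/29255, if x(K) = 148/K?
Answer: -867671/321805 ≈ -2.6963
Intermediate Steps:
x((6 + 5)*(-4)) + 19524/29255 = 148/(((6 + 5)*(-4))) + 19524/29255 = 148/((11*(-4))) + 19524*(1/29255) = 148/(-44) + 19524/29255 = 148*(-1/44) + 19524/29255 = -37/11 + 19524/29255 = -867671/321805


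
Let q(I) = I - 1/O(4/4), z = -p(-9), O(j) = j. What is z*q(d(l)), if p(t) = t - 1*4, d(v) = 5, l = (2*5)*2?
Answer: 52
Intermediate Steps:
l = 20 (l = 10*2 = 20)
p(t) = -4 + t (p(t) = t - 4 = -4 + t)
z = 13 (z = -(-4 - 9) = -1*(-13) = 13)
q(I) = -1 + I (q(I) = I - 1/(4/4) = I - 1/(4*(¼)) = I - 1/1 = I - 1*1 = I - 1 = -1 + I)
z*q(d(l)) = 13*(-1 + 5) = 13*4 = 52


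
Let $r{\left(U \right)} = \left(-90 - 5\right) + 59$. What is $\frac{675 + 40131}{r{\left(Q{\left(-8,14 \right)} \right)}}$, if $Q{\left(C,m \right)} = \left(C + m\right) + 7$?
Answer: $- \frac{2267}{2} \approx -1133.5$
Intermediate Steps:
$Q{\left(C,m \right)} = 7 + C + m$
$r{\left(U \right)} = -36$ ($r{\left(U \right)} = -95 + 59 = -36$)
$\frac{675 + 40131}{r{\left(Q{\left(-8,14 \right)} \right)}} = \frac{675 + 40131}{-36} = 40806 \left(- \frac{1}{36}\right) = - \frac{2267}{2}$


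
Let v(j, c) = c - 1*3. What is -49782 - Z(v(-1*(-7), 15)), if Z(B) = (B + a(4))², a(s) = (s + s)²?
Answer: -55558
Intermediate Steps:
v(j, c) = -3 + c (v(j, c) = c - 3 = -3 + c)
a(s) = 4*s² (a(s) = (2*s)² = 4*s²)
Z(B) = (64 + B)² (Z(B) = (B + 4*4²)² = (B + 4*16)² = (B + 64)² = (64 + B)²)
-49782 - Z(v(-1*(-7), 15)) = -49782 - (64 + (-3 + 15))² = -49782 - (64 + 12)² = -49782 - 1*76² = -49782 - 1*5776 = -49782 - 5776 = -55558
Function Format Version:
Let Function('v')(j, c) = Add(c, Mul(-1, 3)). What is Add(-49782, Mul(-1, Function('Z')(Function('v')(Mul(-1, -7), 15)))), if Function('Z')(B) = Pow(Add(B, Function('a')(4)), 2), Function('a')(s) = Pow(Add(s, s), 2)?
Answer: -55558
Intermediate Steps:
Function('v')(j, c) = Add(-3, c) (Function('v')(j, c) = Add(c, -3) = Add(-3, c))
Function('a')(s) = Mul(4, Pow(s, 2)) (Function('a')(s) = Pow(Mul(2, s), 2) = Mul(4, Pow(s, 2)))
Function('Z')(B) = Pow(Add(64, B), 2) (Function('Z')(B) = Pow(Add(B, Mul(4, Pow(4, 2))), 2) = Pow(Add(B, Mul(4, 16)), 2) = Pow(Add(B, 64), 2) = Pow(Add(64, B), 2))
Add(-49782, Mul(-1, Function('Z')(Function('v')(Mul(-1, -7), 15)))) = Add(-49782, Mul(-1, Pow(Add(64, Add(-3, 15)), 2))) = Add(-49782, Mul(-1, Pow(Add(64, 12), 2))) = Add(-49782, Mul(-1, Pow(76, 2))) = Add(-49782, Mul(-1, 5776)) = Add(-49782, -5776) = -55558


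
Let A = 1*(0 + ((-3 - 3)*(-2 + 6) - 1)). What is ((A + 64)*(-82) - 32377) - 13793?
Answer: -49368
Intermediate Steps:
A = -25 (A = 1*(0 + (-6*4 - 1)) = 1*(0 + (-24 - 1)) = 1*(0 - 25) = 1*(-25) = -25)
((A + 64)*(-82) - 32377) - 13793 = ((-25 + 64)*(-82) - 32377) - 13793 = (39*(-82) - 32377) - 13793 = (-3198 - 32377) - 13793 = -35575 - 13793 = -49368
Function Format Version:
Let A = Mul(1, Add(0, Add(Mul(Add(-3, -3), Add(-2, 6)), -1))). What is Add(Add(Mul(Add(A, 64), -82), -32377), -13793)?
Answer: -49368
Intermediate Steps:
A = -25 (A = Mul(1, Add(0, Add(Mul(-6, 4), -1))) = Mul(1, Add(0, Add(-24, -1))) = Mul(1, Add(0, -25)) = Mul(1, -25) = -25)
Add(Add(Mul(Add(A, 64), -82), -32377), -13793) = Add(Add(Mul(Add(-25, 64), -82), -32377), -13793) = Add(Add(Mul(39, -82), -32377), -13793) = Add(Add(-3198, -32377), -13793) = Add(-35575, -13793) = -49368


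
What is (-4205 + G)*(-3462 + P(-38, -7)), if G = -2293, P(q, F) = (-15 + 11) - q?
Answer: 22275144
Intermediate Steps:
P(q, F) = -4 - q
(-4205 + G)*(-3462 + P(-38, -7)) = (-4205 - 2293)*(-3462 + (-4 - 1*(-38))) = -6498*(-3462 + (-4 + 38)) = -6498*(-3462 + 34) = -6498*(-3428) = 22275144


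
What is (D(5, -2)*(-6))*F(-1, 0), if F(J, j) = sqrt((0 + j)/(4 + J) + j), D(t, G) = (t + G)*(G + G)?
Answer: 0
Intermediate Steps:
D(t, G) = 2*G*(G + t) (D(t, G) = (G + t)*(2*G) = 2*G*(G + t))
F(J, j) = sqrt(j + j/(4 + J)) (F(J, j) = sqrt(j/(4 + J) + j) = sqrt(j + j/(4 + J)))
(D(5, -2)*(-6))*F(-1, 0) = ((2*(-2)*(-2 + 5))*(-6))*sqrt(0*(5 - 1)/(4 - 1)) = ((2*(-2)*3)*(-6))*sqrt(0*4/3) = (-12*(-6))*sqrt(0*(1/3)*4) = 72*sqrt(0) = 72*0 = 0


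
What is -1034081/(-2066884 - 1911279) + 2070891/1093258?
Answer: 9368859279131/4349158525054 ≈ 2.1542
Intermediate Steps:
-1034081/(-2066884 - 1911279) + 2070891/1093258 = -1034081/(-3978163) + 2070891*(1/1093258) = -1034081*(-1/3978163) + 2070891/1093258 = 1034081/3978163 + 2070891/1093258 = 9368859279131/4349158525054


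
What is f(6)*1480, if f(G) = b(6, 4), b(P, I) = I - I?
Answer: 0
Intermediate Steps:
b(P, I) = 0
f(G) = 0
f(6)*1480 = 0*1480 = 0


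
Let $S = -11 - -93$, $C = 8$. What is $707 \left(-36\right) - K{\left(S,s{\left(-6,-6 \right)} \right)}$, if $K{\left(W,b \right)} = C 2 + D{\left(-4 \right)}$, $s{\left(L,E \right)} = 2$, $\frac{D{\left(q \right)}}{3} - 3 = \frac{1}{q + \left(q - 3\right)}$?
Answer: $- \frac{280244}{11} \approx -25477.0$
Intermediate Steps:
$D{\left(q \right)} = 9 + \frac{3}{-3 + 2 q}$ ($D{\left(q \right)} = 9 + \frac{3}{q + \left(q - 3\right)} = 9 + \frac{3}{q + \left(-3 + q\right)} = 9 + \frac{3}{-3 + 2 q}$)
$S = 82$ ($S = -11 + 93 = 82$)
$K{\left(W,b \right)} = \frac{272}{11}$ ($K{\left(W,b \right)} = 8 \cdot 2 + \frac{6 \left(-4 + 3 \left(-4\right)\right)}{-3 + 2 \left(-4\right)} = 16 + \frac{6 \left(-4 - 12\right)}{-3 - 8} = 16 + 6 \frac{1}{-11} \left(-16\right) = 16 + 6 \left(- \frac{1}{11}\right) \left(-16\right) = 16 + \frac{96}{11} = \frac{272}{11}$)
$707 \left(-36\right) - K{\left(S,s{\left(-6,-6 \right)} \right)} = 707 \left(-36\right) - \frac{272}{11} = -25452 - \frac{272}{11} = - \frac{280244}{11}$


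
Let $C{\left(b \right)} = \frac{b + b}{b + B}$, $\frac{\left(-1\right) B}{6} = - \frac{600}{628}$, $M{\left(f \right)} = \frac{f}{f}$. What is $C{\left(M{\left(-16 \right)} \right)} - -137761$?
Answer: $\frac{145613691}{1057} \approx 1.3776 \cdot 10^{5}$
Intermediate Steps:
$M{\left(f \right)} = 1$
$B = \frac{900}{157}$ ($B = - 6 \left(- \frac{600}{628}\right) = - 6 \left(\left(-600\right) \frac{1}{628}\right) = \left(-6\right) \left(- \frac{150}{157}\right) = \frac{900}{157} \approx 5.7325$)
$C{\left(b \right)} = \frac{2 b}{\frac{900}{157} + b}$ ($C{\left(b \right)} = \frac{b + b}{b + \frac{900}{157}} = \frac{2 b}{\frac{900}{157} + b}$)
$C{\left(M{\left(-16 \right)} \right)} - -137761 = 314 \cdot 1 \frac{1}{900 + 157 \cdot 1} - -137761 = 314 \cdot 1 \frac{1}{900 + 157} + 137761 = 314 \cdot 1 \cdot \frac{1}{1057} + 137761 = \frac{314}{1057} + 137761 = \frac{145613691}{1057}$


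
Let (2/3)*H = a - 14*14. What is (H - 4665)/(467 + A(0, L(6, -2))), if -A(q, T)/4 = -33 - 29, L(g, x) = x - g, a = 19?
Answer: -9861/1430 ≈ -6.8958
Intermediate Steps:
A(q, T) = 248 (A(q, T) = -4*(-33 - 29) = -4*(-62) = 248)
H = -531/2 (H = 3*(19 - 14*14)/2 = 3*(19 - 196)/2 = (3/2)*(-177) = -531/2 ≈ -265.50)
(H - 4665)/(467 + A(0, L(6, -2))) = (-531/2 - 4665)/(467 + 248) = -9861/2/715 = -9861/2*1/715 = -9861/1430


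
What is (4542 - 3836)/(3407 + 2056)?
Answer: 706/5463 ≈ 0.12923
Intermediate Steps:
(4542 - 3836)/(3407 + 2056) = 706/5463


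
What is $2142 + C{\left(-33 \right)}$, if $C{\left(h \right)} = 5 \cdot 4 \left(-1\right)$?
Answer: $2122$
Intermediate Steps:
$C{\left(h \right)} = -20$ ($C{\left(h \right)} = 20 \left(-1\right) = -20$)
$2142 + C{\left(-33 \right)} = 2142 - 20 = 2122$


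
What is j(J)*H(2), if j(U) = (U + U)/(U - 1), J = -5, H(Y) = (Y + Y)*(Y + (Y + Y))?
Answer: 40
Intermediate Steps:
H(Y) = 6*Y² (H(Y) = (2*Y)*(Y + 2*Y) = (2*Y)*(3*Y) = 6*Y²)
j(U) = 2*U/(-1 + U) (j(U) = (2*U)/(-1 + U) = 2*U/(-1 + U))
j(J)*H(2) = (2*(-5)/(-1 - 5))*(6*2²) = (2*(-5)/(-6))*(6*4) = (2*(-5)*(-⅙))*24 = (5/3)*24 = 40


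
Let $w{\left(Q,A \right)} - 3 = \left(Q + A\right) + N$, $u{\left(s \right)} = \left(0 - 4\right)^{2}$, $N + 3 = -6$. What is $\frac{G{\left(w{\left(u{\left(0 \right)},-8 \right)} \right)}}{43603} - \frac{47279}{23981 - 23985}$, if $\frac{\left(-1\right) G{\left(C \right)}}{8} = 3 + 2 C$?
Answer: $\frac{294500859}{24916} \approx 11820.0$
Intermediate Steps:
$N = -9$ ($N = -3 - 6 = -9$)
$u{\left(s \right)} = 16$ ($u{\left(s \right)} = \left(-4\right)^{2} = 16$)
$w{\left(Q,A \right)} = -6 + A + Q$ ($w{\left(Q,A \right)} = 3 - \left(9 - A - Q\right) = 3 + \left(-9 + A + Q\right) = -6 + A + Q$)
$G{\left(C \right)} = -24 - 16 C$ ($G{\left(C \right)} = - 8 \left(3 + 2 C\right) = -24 - 16 C$)
$\frac{G{\left(w{\left(u{\left(0 \right)},-8 \right)} \right)}}{43603} - \frac{47279}{23981 - 23985} = \frac{-24 - 16 \left(-6 - 8 + 16\right)}{43603} - \frac{47279}{23981 - 23985} = \left(-24 - 32\right) \frac{1}{43603} - \frac{47279}{-4} = \left(-24 - 32\right) \frac{1}{43603} - - \frac{47279}{4} = \left(-56\right) \frac{1}{43603} + \frac{47279}{4} = - \frac{8}{6229} + \frac{47279}{4} = \frac{294500859}{24916}$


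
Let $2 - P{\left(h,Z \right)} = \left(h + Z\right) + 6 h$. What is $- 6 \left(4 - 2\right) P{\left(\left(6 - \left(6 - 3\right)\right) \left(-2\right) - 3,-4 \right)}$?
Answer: $-828$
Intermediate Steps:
$P{\left(h,Z \right)} = 2 - Z - 7 h$ ($P{\left(h,Z \right)} = 2 - \left(\left(h + Z\right) + 6 h\right) = 2 - \left(\left(Z + h\right) + 6 h\right) = 2 - \left(Z + 7 h\right) = 2 - Z - 7 h$)
$- 6 \left(4 - 2\right) P{\left(\left(6 - \left(6 - 3\right)\right) \left(-2\right) - 3,-4 \right)} = - 6 \left(4 - 2\right) \left(2 - -4 - 7 \left(\left(6 - \left(6 - 3\right)\right) \left(-2\right) - 3\right)\right) = \left(-6\right) 2 \left(2 + 4 - 7 \left(\left(6 - 3\right) \left(-2\right) - 3\right)\right) = - 12 \left(2 + 4 - 7 \left(\left(6 - 3\right) \left(-2\right) - 3\right)\right) = - 12 \left(2 + 4 - 7 \left(3 \left(-2\right) - 3\right)\right) = - 12 \left(2 + 4 - 7 \left(-6 - 3\right)\right) = - 12 \left(2 + 4 - -63\right) = - 12 \left(2 + 4 + 63\right) = \left(-12\right) 69 = -828$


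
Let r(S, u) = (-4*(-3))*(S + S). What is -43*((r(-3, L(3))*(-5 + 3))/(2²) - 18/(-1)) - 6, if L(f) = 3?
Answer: -2328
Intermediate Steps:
r(S, u) = 24*S (r(S, u) = 12*(2*S) = 24*S)
-43*((r(-3, L(3))*(-5 + 3))/(2²) - 18/(-1)) - 6 = -43*(((24*(-3))*(-5 + 3))/(2²) - 18/(-1)) - 6 = -43*(-72*(-2)/4 - 18*(-1)) - 6 = -43*(144*(¼) + 18) - 6 = -43*(36 + 18) - 6 = -43*54 - 6 = -2322 - 6 = -2328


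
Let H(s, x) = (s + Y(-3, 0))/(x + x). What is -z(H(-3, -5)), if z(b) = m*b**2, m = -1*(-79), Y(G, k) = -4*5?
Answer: -41791/100 ≈ -417.91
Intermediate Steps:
Y(G, k) = -20
m = 79
H(s, x) = (-20 + s)/(2*x) (H(s, x) = (s - 20)/(x + x) = (-20 + s)/((2*x)) = (-20 + s)*(1/(2*x)) = (-20 + s)/(2*x))
z(b) = 79*b**2
-z(H(-3, -5)) = -79*((1/2)*(-20 - 3)/(-5))**2 = -79*((1/2)*(-1/5)*(-23))**2 = -79*(23/10)**2 = -79*529/100 = -1*41791/100 = -41791/100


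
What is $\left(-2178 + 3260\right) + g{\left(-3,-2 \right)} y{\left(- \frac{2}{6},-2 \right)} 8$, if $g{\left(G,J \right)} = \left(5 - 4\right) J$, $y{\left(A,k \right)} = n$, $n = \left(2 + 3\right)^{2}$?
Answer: $682$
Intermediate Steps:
$n = 25$ ($n = 5^{2} = 25$)
$y{\left(A,k \right)} = 25$
$g{\left(G,J \right)} = J$ ($g{\left(G,J \right)} = 1 J = J$)
$\left(-2178 + 3260\right) + g{\left(-3,-2 \right)} y{\left(- \frac{2}{6},-2 \right)} 8 = \left(-2178 + 3260\right) + \left(-2\right) 25 \cdot 8 = 1082 - 400 = 682$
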